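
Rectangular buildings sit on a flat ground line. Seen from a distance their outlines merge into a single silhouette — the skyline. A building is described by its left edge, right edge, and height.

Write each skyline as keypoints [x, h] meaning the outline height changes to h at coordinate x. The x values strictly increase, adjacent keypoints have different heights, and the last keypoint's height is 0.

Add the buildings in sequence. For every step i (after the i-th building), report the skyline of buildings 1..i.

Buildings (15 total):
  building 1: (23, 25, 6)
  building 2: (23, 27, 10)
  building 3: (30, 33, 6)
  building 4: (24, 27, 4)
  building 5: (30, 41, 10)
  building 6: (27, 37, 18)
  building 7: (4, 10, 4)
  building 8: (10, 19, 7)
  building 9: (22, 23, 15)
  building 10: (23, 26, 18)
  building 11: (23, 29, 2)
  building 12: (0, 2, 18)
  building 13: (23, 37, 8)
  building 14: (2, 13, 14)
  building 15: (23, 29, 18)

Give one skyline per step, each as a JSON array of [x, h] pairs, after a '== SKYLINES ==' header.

== SKYLINES ==
[[23,6],[25,0]]
[[23,10],[27,0]]
[[23,10],[27,0],[30,6],[33,0]]
[[23,10],[27,0],[30,6],[33,0]]
[[23,10],[27,0],[30,10],[41,0]]
[[23,10],[27,18],[37,10],[41,0]]
[[4,4],[10,0],[23,10],[27,18],[37,10],[41,0]]
[[4,4],[10,7],[19,0],[23,10],[27,18],[37,10],[41,0]]
[[4,4],[10,7],[19,0],[22,15],[23,10],[27,18],[37,10],[41,0]]
[[4,4],[10,7],[19,0],[22,15],[23,18],[26,10],[27,18],[37,10],[41,0]]
[[4,4],[10,7],[19,0],[22,15],[23,18],[26,10],[27,18],[37,10],[41,0]]
[[0,18],[2,0],[4,4],[10,7],[19,0],[22,15],[23,18],[26,10],[27,18],[37,10],[41,0]]
[[0,18],[2,0],[4,4],[10,7],[19,0],[22,15],[23,18],[26,10],[27,18],[37,10],[41,0]]
[[0,18],[2,14],[13,7],[19,0],[22,15],[23,18],[26,10],[27,18],[37,10],[41,0]]
[[0,18],[2,14],[13,7],[19,0],[22,15],[23,18],[37,10],[41,0]]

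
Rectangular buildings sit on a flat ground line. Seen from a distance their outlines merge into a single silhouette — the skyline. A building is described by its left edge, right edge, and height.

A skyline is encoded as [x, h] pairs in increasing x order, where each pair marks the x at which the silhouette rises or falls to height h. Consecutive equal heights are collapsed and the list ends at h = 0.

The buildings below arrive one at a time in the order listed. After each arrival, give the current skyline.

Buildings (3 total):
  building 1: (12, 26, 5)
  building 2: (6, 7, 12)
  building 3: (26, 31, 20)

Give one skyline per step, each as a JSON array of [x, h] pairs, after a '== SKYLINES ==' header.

== SKYLINES ==
[[12,5],[26,0]]
[[6,12],[7,0],[12,5],[26,0]]
[[6,12],[7,0],[12,5],[26,20],[31,0]]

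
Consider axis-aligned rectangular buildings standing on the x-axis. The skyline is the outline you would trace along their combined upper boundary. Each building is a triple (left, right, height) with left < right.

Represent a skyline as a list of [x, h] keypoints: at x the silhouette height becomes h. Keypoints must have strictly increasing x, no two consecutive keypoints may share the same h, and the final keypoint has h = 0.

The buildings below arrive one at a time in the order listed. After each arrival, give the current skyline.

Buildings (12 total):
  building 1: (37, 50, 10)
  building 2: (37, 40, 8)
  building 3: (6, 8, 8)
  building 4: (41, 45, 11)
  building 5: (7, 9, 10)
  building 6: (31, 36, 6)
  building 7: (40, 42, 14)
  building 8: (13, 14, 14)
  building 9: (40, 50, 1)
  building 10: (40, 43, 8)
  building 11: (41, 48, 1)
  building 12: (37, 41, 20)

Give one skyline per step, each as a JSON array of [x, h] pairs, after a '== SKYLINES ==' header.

== SKYLINES ==
[[37,10],[50,0]]
[[37,10],[50,0]]
[[6,8],[8,0],[37,10],[50,0]]
[[6,8],[8,0],[37,10],[41,11],[45,10],[50,0]]
[[6,8],[7,10],[9,0],[37,10],[41,11],[45,10],[50,0]]
[[6,8],[7,10],[9,0],[31,6],[36,0],[37,10],[41,11],[45,10],[50,0]]
[[6,8],[7,10],[9,0],[31,6],[36,0],[37,10],[40,14],[42,11],[45,10],[50,0]]
[[6,8],[7,10],[9,0],[13,14],[14,0],[31,6],[36,0],[37,10],[40,14],[42,11],[45,10],[50,0]]
[[6,8],[7,10],[9,0],[13,14],[14,0],[31,6],[36,0],[37,10],[40,14],[42,11],[45,10],[50,0]]
[[6,8],[7,10],[9,0],[13,14],[14,0],[31,6],[36,0],[37,10],[40,14],[42,11],[45,10],[50,0]]
[[6,8],[7,10],[9,0],[13,14],[14,0],[31,6],[36,0],[37,10],[40,14],[42,11],[45,10],[50,0]]
[[6,8],[7,10],[9,0],[13,14],[14,0],[31,6],[36,0],[37,20],[41,14],[42,11],[45,10],[50,0]]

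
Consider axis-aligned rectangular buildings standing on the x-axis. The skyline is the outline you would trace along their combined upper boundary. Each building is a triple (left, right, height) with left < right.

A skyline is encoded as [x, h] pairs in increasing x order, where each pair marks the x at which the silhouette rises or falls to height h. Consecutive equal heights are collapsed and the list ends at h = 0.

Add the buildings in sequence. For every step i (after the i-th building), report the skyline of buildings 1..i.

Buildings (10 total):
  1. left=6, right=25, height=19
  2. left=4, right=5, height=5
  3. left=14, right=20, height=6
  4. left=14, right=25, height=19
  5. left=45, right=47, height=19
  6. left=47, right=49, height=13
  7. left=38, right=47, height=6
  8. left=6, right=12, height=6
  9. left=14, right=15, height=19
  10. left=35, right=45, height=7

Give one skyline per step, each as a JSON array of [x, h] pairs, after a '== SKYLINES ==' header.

== SKYLINES ==
[[6,19],[25,0]]
[[4,5],[5,0],[6,19],[25,0]]
[[4,5],[5,0],[6,19],[25,0]]
[[4,5],[5,0],[6,19],[25,0]]
[[4,5],[5,0],[6,19],[25,0],[45,19],[47,0]]
[[4,5],[5,0],[6,19],[25,0],[45,19],[47,13],[49,0]]
[[4,5],[5,0],[6,19],[25,0],[38,6],[45,19],[47,13],[49,0]]
[[4,5],[5,0],[6,19],[25,0],[38,6],[45,19],[47,13],[49,0]]
[[4,5],[5,0],[6,19],[25,0],[38,6],[45,19],[47,13],[49,0]]
[[4,5],[5,0],[6,19],[25,0],[35,7],[45,19],[47,13],[49,0]]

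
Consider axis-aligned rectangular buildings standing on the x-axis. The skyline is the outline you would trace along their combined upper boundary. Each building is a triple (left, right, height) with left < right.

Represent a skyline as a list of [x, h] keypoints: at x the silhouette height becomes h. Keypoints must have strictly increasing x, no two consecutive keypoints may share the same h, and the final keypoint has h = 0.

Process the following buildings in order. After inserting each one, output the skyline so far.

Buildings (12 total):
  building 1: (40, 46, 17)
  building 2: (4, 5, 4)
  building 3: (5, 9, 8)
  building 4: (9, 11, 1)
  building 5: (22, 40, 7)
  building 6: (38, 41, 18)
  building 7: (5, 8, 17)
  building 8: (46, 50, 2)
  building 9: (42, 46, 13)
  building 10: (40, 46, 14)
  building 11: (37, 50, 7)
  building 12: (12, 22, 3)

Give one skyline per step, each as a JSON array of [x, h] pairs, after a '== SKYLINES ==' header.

== SKYLINES ==
[[40,17],[46,0]]
[[4,4],[5,0],[40,17],[46,0]]
[[4,4],[5,8],[9,0],[40,17],[46,0]]
[[4,4],[5,8],[9,1],[11,0],[40,17],[46,0]]
[[4,4],[5,8],[9,1],[11,0],[22,7],[40,17],[46,0]]
[[4,4],[5,8],[9,1],[11,0],[22,7],[38,18],[41,17],[46,0]]
[[4,4],[5,17],[8,8],[9,1],[11,0],[22,7],[38,18],[41,17],[46,0]]
[[4,4],[5,17],[8,8],[9,1],[11,0],[22,7],[38,18],[41,17],[46,2],[50,0]]
[[4,4],[5,17],[8,8],[9,1],[11,0],[22,7],[38,18],[41,17],[46,2],[50,0]]
[[4,4],[5,17],[8,8],[9,1],[11,0],[22,7],[38,18],[41,17],[46,2],[50,0]]
[[4,4],[5,17],[8,8],[9,1],[11,0],[22,7],[38,18],[41,17],[46,7],[50,0]]
[[4,4],[5,17],[8,8],[9,1],[11,0],[12,3],[22,7],[38,18],[41,17],[46,7],[50,0]]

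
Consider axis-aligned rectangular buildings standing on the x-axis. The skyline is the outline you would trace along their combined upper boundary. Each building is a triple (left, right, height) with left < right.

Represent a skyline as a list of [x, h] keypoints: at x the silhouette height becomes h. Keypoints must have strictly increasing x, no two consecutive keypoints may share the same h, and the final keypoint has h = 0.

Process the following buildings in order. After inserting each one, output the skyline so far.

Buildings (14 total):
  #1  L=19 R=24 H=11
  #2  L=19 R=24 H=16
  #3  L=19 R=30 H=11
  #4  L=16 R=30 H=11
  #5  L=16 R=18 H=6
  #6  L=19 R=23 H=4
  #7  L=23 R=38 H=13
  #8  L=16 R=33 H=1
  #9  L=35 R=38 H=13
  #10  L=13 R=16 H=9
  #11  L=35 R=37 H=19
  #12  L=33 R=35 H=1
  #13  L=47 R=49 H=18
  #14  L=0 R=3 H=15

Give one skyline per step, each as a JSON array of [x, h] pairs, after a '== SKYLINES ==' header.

== SKYLINES ==
[[19,11],[24,0]]
[[19,16],[24,0]]
[[19,16],[24,11],[30,0]]
[[16,11],[19,16],[24,11],[30,0]]
[[16,11],[19,16],[24,11],[30,0]]
[[16,11],[19,16],[24,11],[30,0]]
[[16,11],[19,16],[24,13],[38,0]]
[[16,11],[19,16],[24,13],[38,0]]
[[16,11],[19,16],[24,13],[38,0]]
[[13,9],[16,11],[19,16],[24,13],[38,0]]
[[13,9],[16,11],[19,16],[24,13],[35,19],[37,13],[38,0]]
[[13,9],[16,11],[19,16],[24,13],[35,19],[37,13],[38,0]]
[[13,9],[16,11],[19,16],[24,13],[35,19],[37,13],[38,0],[47,18],[49,0]]
[[0,15],[3,0],[13,9],[16,11],[19,16],[24,13],[35,19],[37,13],[38,0],[47,18],[49,0]]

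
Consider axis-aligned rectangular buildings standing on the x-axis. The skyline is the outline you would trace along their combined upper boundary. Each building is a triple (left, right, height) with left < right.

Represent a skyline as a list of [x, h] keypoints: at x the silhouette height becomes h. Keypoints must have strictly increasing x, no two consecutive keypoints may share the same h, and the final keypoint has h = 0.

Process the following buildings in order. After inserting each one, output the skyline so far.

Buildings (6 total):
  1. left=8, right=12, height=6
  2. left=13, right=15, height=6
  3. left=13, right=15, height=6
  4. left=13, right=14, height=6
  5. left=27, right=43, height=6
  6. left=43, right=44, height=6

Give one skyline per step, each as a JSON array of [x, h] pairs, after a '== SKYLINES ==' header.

== SKYLINES ==
[[8,6],[12,0]]
[[8,6],[12,0],[13,6],[15,0]]
[[8,6],[12,0],[13,6],[15,0]]
[[8,6],[12,0],[13,6],[15,0]]
[[8,6],[12,0],[13,6],[15,0],[27,6],[43,0]]
[[8,6],[12,0],[13,6],[15,0],[27,6],[44,0]]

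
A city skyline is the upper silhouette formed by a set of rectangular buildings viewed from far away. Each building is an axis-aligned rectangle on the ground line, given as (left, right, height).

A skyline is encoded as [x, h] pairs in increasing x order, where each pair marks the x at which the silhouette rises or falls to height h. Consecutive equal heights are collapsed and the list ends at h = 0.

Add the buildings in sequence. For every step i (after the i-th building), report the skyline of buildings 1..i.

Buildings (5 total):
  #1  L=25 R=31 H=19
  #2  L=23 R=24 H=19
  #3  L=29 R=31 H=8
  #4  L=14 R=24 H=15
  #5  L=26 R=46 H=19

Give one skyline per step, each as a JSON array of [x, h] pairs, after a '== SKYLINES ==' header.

== SKYLINES ==
[[25,19],[31,0]]
[[23,19],[24,0],[25,19],[31,0]]
[[23,19],[24,0],[25,19],[31,0]]
[[14,15],[23,19],[24,0],[25,19],[31,0]]
[[14,15],[23,19],[24,0],[25,19],[46,0]]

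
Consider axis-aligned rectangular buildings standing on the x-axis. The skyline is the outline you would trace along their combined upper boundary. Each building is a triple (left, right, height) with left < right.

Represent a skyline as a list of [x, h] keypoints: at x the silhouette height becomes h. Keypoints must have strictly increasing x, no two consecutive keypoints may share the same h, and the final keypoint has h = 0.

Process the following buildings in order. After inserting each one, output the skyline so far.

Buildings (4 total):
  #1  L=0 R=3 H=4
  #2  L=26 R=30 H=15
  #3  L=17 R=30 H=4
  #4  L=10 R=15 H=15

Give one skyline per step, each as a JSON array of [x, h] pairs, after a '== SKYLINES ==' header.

== SKYLINES ==
[[0,4],[3,0]]
[[0,4],[3,0],[26,15],[30,0]]
[[0,4],[3,0],[17,4],[26,15],[30,0]]
[[0,4],[3,0],[10,15],[15,0],[17,4],[26,15],[30,0]]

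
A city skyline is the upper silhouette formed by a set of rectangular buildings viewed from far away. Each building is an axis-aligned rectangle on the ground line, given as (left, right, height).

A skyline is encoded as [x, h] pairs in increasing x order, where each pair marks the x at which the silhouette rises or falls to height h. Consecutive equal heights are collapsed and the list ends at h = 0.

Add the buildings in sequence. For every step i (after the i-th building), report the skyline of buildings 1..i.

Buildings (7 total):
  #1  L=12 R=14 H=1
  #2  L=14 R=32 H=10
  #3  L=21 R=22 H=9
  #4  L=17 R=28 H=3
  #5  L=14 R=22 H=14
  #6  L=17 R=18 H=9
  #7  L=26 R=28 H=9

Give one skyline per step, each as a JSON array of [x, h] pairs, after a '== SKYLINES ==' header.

== SKYLINES ==
[[12,1],[14,0]]
[[12,1],[14,10],[32,0]]
[[12,1],[14,10],[32,0]]
[[12,1],[14,10],[32,0]]
[[12,1],[14,14],[22,10],[32,0]]
[[12,1],[14,14],[22,10],[32,0]]
[[12,1],[14,14],[22,10],[32,0]]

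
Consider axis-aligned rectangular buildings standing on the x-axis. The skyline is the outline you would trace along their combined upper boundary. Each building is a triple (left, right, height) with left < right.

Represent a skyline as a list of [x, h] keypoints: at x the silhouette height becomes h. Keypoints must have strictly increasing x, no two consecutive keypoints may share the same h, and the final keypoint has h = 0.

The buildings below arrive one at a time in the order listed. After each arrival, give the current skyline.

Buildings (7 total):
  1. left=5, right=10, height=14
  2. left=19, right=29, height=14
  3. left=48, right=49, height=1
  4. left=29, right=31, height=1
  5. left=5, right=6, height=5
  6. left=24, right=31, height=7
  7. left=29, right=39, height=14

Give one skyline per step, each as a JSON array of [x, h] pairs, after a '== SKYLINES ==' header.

== SKYLINES ==
[[5,14],[10,0]]
[[5,14],[10,0],[19,14],[29,0]]
[[5,14],[10,0],[19,14],[29,0],[48,1],[49,0]]
[[5,14],[10,0],[19,14],[29,1],[31,0],[48,1],[49,0]]
[[5,14],[10,0],[19,14],[29,1],[31,0],[48,1],[49,0]]
[[5,14],[10,0],[19,14],[29,7],[31,0],[48,1],[49,0]]
[[5,14],[10,0],[19,14],[39,0],[48,1],[49,0]]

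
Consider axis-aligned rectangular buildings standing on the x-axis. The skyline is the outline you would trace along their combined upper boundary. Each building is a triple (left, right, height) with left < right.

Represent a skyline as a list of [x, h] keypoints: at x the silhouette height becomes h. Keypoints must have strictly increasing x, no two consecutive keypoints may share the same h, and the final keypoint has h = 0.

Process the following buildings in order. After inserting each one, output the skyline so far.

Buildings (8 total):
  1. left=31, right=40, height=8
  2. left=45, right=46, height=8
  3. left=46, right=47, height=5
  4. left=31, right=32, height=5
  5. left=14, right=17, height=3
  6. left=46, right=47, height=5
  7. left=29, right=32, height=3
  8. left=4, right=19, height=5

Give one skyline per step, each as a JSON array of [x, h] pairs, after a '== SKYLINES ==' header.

== SKYLINES ==
[[31,8],[40,0]]
[[31,8],[40,0],[45,8],[46,0]]
[[31,8],[40,0],[45,8],[46,5],[47,0]]
[[31,8],[40,0],[45,8],[46,5],[47,0]]
[[14,3],[17,0],[31,8],[40,0],[45,8],[46,5],[47,0]]
[[14,3],[17,0],[31,8],[40,0],[45,8],[46,5],[47,0]]
[[14,3],[17,0],[29,3],[31,8],[40,0],[45,8],[46,5],[47,0]]
[[4,5],[19,0],[29,3],[31,8],[40,0],[45,8],[46,5],[47,0]]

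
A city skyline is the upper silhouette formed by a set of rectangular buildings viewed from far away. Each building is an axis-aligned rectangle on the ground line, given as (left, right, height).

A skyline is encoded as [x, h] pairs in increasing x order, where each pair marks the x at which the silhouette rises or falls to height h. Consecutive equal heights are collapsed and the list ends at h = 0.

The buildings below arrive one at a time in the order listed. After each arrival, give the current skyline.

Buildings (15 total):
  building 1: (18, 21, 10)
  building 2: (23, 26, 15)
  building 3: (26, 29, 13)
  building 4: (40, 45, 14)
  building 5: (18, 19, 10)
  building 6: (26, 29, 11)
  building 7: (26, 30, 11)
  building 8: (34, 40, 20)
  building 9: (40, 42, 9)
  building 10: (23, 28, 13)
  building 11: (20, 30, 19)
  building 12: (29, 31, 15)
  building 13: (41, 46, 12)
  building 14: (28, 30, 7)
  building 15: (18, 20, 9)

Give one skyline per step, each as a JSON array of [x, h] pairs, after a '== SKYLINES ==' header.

== SKYLINES ==
[[18,10],[21,0]]
[[18,10],[21,0],[23,15],[26,0]]
[[18,10],[21,0],[23,15],[26,13],[29,0]]
[[18,10],[21,0],[23,15],[26,13],[29,0],[40,14],[45,0]]
[[18,10],[21,0],[23,15],[26,13],[29,0],[40,14],[45,0]]
[[18,10],[21,0],[23,15],[26,13],[29,0],[40,14],[45,0]]
[[18,10],[21,0],[23,15],[26,13],[29,11],[30,0],[40,14],[45,0]]
[[18,10],[21,0],[23,15],[26,13],[29,11],[30,0],[34,20],[40,14],[45,0]]
[[18,10],[21,0],[23,15],[26,13],[29,11],[30,0],[34,20],[40,14],[45,0]]
[[18,10],[21,0],[23,15],[26,13],[29,11],[30,0],[34,20],[40,14],[45,0]]
[[18,10],[20,19],[30,0],[34,20],[40,14],[45,0]]
[[18,10],[20,19],[30,15],[31,0],[34,20],[40,14],[45,0]]
[[18,10],[20,19],[30,15],[31,0],[34,20],[40,14],[45,12],[46,0]]
[[18,10],[20,19],[30,15],[31,0],[34,20],[40,14],[45,12],[46,0]]
[[18,10],[20,19],[30,15],[31,0],[34,20],[40,14],[45,12],[46,0]]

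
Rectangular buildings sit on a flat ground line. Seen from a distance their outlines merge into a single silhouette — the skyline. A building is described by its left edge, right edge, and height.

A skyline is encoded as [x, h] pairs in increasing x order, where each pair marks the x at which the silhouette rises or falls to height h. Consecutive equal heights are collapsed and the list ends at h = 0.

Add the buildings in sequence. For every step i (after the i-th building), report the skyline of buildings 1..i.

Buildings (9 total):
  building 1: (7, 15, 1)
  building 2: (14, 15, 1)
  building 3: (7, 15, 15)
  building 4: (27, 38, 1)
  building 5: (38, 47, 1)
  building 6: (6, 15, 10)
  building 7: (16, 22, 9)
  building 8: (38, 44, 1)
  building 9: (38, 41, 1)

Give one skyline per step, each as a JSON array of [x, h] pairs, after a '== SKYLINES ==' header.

== SKYLINES ==
[[7,1],[15,0]]
[[7,1],[15,0]]
[[7,15],[15,0]]
[[7,15],[15,0],[27,1],[38,0]]
[[7,15],[15,0],[27,1],[47,0]]
[[6,10],[7,15],[15,0],[27,1],[47,0]]
[[6,10],[7,15],[15,0],[16,9],[22,0],[27,1],[47,0]]
[[6,10],[7,15],[15,0],[16,9],[22,0],[27,1],[47,0]]
[[6,10],[7,15],[15,0],[16,9],[22,0],[27,1],[47,0]]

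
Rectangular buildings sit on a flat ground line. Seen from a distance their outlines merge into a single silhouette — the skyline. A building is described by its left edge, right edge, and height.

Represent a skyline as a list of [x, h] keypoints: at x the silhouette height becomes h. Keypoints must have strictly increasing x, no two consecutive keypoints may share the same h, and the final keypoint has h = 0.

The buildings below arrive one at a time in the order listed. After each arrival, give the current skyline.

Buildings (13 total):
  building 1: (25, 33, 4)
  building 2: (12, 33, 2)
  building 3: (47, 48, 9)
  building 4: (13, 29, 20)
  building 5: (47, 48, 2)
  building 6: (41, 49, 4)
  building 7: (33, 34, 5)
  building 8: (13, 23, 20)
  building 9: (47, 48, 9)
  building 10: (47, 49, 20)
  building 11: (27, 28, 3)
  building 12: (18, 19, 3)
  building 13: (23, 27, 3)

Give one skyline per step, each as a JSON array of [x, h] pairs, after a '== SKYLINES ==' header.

== SKYLINES ==
[[25,4],[33,0]]
[[12,2],[25,4],[33,0]]
[[12,2],[25,4],[33,0],[47,9],[48,0]]
[[12,2],[13,20],[29,4],[33,0],[47,9],[48,0]]
[[12,2],[13,20],[29,4],[33,0],[47,9],[48,0]]
[[12,2],[13,20],[29,4],[33,0],[41,4],[47,9],[48,4],[49,0]]
[[12,2],[13,20],[29,4],[33,5],[34,0],[41,4],[47,9],[48,4],[49,0]]
[[12,2],[13,20],[29,4],[33,5],[34,0],[41,4],[47,9],[48,4],[49,0]]
[[12,2],[13,20],[29,4],[33,5],[34,0],[41,4],[47,9],[48,4],[49,0]]
[[12,2],[13,20],[29,4],[33,5],[34,0],[41,4],[47,20],[49,0]]
[[12,2],[13,20],[29,4],[33,5],[34,0],[41,4],[47,20],[49,0]]
[[12,2],[13,20],[29,4],[33,5],[34,0],[41,4],[47,20],[49,0]]
[[12,2],[13,20],[29,4],[33,5],[34,0],[41,4],[47,20],[49,0]]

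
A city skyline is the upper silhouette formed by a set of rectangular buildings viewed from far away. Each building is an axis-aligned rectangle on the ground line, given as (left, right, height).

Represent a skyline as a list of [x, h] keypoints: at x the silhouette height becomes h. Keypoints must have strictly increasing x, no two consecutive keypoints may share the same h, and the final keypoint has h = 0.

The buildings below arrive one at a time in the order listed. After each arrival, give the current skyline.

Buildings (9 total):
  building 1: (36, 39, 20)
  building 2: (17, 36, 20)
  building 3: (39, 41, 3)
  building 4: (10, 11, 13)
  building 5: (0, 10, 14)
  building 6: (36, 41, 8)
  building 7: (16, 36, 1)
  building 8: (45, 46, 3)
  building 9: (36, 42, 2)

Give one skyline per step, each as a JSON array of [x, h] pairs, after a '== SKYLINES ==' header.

== SKYLINES ==
[[36,20],[39,0]]
[[17,20],[39,0]]
[[17,20],[39,3],[41,0]]
[[10,13],[11,0],[17,20],[39,3],[41,0]]
[[0,14],[10,13],[11,0],[17,20],[39,3],[41,0]]
[[0,14],[10,13],[11,0],[17,20],[39,8],[41,0]]
[[0,14],[10,13],[11,0],[16,1],[17,20],[39,8],[41,0]]
[[0,14],[10,13],[11,0],[16,1],[17,20],[39,8],[41,0],[45,3],[46,0]]
[[0,14],[10,13],[11,0],[16,1],[17,20],[39,8],[41,2],[42,0],[45,3],[46,0]]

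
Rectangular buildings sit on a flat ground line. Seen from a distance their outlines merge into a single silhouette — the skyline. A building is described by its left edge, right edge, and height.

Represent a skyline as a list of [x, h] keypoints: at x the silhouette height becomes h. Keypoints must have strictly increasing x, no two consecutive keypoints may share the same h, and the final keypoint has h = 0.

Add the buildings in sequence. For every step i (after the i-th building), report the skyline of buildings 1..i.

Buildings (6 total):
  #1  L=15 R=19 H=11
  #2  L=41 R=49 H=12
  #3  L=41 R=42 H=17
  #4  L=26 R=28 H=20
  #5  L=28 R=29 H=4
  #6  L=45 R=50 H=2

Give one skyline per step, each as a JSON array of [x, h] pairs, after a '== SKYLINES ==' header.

== SKYLINES ==
[[15,11],[19,0]]
[[15,11],[19,0],[41,12],[49,0]]
[[15,11],[19,0],[41,17],[42,12],[49,0]]
[[15,11],[19,0],[26,20],[28,0],[41,17],[42,12],[49,0]]
[[15,11],[19,0],[26,20],[28,4],[29,0],[41,17],[42,12],[49,0]]
[[15,11],[19,0],[26,20],[28,4],[29,0],[41,17],[42,12],[49,2],[50,0]]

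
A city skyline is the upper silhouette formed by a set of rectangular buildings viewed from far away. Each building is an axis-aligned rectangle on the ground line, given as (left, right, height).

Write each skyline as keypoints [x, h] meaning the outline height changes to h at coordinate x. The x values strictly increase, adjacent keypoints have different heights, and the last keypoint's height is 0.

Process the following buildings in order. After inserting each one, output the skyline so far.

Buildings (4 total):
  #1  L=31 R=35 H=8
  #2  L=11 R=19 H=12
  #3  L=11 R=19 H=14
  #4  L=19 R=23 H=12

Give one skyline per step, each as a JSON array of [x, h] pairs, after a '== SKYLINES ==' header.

== SKYLINES ==
[[31,8],[35,0]]
[[11,12],[19,0],[31,8],[35,0]]
[[11,14],[19,0],[31,8],[35,0]]
[[11,14],[19,12],[23,0],[31,8],[35,0]]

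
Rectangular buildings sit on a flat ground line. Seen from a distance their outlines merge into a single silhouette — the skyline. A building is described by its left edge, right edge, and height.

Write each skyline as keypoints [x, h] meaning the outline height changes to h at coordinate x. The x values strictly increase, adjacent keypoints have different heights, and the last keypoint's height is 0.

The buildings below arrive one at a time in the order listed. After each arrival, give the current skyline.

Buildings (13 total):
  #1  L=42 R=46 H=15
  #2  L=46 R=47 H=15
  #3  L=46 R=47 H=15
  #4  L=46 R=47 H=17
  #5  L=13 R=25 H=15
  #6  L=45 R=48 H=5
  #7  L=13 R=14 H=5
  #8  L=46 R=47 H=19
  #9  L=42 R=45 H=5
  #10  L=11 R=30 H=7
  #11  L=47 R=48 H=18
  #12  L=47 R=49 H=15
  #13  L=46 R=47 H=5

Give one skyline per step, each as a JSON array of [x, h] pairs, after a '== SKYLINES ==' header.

== SKYLINES ==
[[42,15],[46,0]]
[[42,15],[47,0]]
[[42,15],[47,0]]
[[42,15],[46,17],[47,0]]
[[13,15],[25,0],[42,15],[46,17],[47,0]]
[[13,15],[25,0],[42,15],[46,17],[47,5],[48,0]]
[[13,15],[25,0],[42,15],[46,17],[47,5],[48,0]]
[[13,15],[25,0],[42,15],[46,19],[47,5],[48,0]]
[[13,15],[25,0],[42,15],[46,19],[47,5],[48,0]]
[[11,7],[13,15],[25,7],[30,0],[42,15],[46,19],[47,5],[48,0]]
[[11,7],[13,15],[25,7],[30,0],[42,15],[46,19],[47,18],[48,0]]
[[11,7],[13,15],[25,7],[30,0],[42,15],[46,19],[47,18],[48,15],[49,0]]
[[11,7],[13,15],[25,7],[30,0],[42,15],[46,19],[47,18],[48,15],[49,0]]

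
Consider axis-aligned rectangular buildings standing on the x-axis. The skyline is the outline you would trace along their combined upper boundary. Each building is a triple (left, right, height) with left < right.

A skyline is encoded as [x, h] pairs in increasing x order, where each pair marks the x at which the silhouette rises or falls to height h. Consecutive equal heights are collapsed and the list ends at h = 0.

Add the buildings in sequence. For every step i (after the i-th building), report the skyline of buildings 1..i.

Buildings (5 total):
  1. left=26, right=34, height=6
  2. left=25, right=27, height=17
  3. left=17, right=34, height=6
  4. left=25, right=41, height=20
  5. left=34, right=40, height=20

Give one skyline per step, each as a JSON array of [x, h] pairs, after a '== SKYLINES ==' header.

== SKYLINES ==
[[26,6],[34,0]]
[[25,17],[27,6],[34,0]]
[[17,6],[25,17],[27,6],[34,0]]
[[17,6],[25,20],[41,0]]
[[17,6],[25,20],[41,0]]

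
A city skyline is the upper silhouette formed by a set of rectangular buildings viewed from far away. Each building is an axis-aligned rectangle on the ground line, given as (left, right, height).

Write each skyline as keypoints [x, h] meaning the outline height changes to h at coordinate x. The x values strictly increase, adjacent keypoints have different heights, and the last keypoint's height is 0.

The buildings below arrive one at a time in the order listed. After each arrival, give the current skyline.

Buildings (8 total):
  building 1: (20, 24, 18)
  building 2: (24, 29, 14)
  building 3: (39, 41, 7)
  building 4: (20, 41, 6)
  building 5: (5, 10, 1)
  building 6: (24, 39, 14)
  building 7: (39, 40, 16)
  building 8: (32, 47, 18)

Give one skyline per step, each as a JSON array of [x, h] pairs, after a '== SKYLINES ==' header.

== SKYLINES ==
[[20,18],[24,0]]
[[20,18],[24,14],[29,0]]
[[20,18],[24,14],[29,0],[39,7],[41,0]]
[[20,18],[24,14],[29,6],[39,7],[41,0]]
[[5,1],[10,0],[20,18],[24,14],[29,6],[39,7],[41,0]]
[[5,1],[10,0],[20,18],[24,14],[39,7],[41,0]]
[[5,1],[10,0],[20,18],[24,14],[39,16],[40,7],[41,0]]
[[5,1],[10,0],[20,18],[24,14],[32,18],[47,0]]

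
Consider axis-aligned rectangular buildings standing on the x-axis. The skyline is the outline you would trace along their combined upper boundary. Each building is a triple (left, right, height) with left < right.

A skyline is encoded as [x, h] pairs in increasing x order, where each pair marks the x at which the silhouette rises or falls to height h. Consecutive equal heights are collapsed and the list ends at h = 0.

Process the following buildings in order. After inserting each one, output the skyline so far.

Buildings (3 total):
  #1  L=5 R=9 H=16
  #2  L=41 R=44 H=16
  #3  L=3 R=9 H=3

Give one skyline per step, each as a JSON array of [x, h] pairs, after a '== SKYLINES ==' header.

== SKYLINES ==
[[5,16],[9,0]]
[[5,16],[9,0],[41,16],[44,0]]
[[3,3],[5,16],[9,0],[41,16],[44,0]]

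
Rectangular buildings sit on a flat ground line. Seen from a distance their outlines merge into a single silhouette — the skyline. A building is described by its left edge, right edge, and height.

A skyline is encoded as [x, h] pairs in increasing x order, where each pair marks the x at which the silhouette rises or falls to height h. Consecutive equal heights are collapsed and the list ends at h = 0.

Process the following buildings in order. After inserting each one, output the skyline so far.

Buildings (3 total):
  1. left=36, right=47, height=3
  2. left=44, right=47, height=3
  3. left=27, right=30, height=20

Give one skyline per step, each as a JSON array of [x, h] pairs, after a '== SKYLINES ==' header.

== SKYLINES ==
[[36,3],[47,0]]
[[36,3],[47,0]]
[[27,20],[30,0],[36,3],[47,0]]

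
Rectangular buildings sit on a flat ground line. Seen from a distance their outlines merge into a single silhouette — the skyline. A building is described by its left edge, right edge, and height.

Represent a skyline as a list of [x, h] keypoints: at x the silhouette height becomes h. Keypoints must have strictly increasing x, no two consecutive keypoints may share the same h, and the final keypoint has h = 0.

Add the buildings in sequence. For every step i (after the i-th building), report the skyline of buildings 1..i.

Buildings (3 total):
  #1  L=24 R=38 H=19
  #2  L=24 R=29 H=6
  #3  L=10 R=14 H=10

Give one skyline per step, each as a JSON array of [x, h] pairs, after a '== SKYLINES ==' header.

== SKYLINES ==
[[24,19],[38,0]]
[[24,19],[38,0]]
[[10,10],[14,0],[24,19],[38,0]]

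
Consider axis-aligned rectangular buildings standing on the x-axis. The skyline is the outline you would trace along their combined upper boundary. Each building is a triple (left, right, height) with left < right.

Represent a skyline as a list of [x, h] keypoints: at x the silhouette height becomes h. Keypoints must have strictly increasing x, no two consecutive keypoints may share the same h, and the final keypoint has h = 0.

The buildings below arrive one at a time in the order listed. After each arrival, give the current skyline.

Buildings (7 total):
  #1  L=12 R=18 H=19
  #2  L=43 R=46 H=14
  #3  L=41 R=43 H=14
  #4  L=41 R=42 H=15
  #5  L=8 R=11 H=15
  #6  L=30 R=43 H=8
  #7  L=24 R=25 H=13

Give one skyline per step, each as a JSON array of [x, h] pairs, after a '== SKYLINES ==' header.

== SKYLINES ==
[[12,19],[18,0]]
[[12,19],[18,0],[43,14],[46,0]]
[[12,19],[18,0],[41,14],[46,0]]
[[12,19],[18,0],[41,15],[42,14],[46,0]]
[[8,15],[11,0],[12,19],[18,0],[41,15],[42,14],[46,0]]
[[8,15],[11,0],[12,19],[18,0],[30,8],[41,15],[42,14],[46,0]]
[[8,15],[11,0],[12,19],[18,0],[24,13],[25,0],[30,8],[41,15],[42,14],[46,0]]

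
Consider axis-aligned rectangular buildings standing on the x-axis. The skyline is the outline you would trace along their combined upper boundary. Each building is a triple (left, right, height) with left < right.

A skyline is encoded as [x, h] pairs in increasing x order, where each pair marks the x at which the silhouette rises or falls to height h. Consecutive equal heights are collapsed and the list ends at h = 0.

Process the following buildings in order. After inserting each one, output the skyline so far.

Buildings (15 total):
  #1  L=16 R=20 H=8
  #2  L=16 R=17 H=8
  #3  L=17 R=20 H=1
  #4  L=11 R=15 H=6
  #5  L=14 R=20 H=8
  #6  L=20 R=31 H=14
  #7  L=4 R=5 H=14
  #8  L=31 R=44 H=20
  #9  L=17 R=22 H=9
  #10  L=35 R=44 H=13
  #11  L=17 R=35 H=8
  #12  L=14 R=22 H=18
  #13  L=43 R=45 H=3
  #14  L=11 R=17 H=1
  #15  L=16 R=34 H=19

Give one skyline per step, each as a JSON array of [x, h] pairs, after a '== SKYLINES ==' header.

== SKYLINES ==
[[16,8],[20,0]]
[[16,8],[20,0]]
[[16,8],[20,0]]
[[11,6],[15,0],[16,8],[20,0]]
[[11,6],[14,8],[20,0]]
[[11,6],[14,8],[20,14],[31,0]]
[[4,14],[5,0],[11,6],[14,8],[20,14],[31,0]]
[[4,14],[5,0],[11,6],[14,8],[20,14],[31,20],[44,0]]
[[4,14],[5,0],[11,6],[14,8],[17,9],[20,14],[31,20],[44,0]]
[[4,14],[5,0],[11,6],[14,8],[17,9],[20,14],[31,20],[44,0]]
[[4,14],[5,0],[11,6],[14,8],[17,9],[20,14],[31,20],[44,0]]
[[4,14],[5,0],[11,6],[14,18],[22,14],[31,20],[44,0]]
[[4,14],[5,0],[11,6],[14,18],[22,14],[31,20],[44,3],[45,0]]
[[4,14],[5,0],[11,6],[14,18],[22,14],[31,20],[44,3],[45,0]]
[[4,14],[5,0],[11,6],[14,18],[16,19],[31,20],[44,3],[45,0]]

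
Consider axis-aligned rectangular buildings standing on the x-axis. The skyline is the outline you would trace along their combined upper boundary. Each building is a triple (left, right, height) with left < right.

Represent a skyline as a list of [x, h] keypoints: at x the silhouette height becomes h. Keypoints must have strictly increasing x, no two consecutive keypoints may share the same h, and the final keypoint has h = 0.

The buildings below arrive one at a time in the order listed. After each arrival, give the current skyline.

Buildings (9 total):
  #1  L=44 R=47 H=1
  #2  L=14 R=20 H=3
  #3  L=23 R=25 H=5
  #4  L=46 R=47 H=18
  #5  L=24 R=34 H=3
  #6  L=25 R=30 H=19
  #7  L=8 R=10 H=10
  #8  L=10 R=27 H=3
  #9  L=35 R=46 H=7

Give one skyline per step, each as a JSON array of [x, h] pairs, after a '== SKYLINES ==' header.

== SKYLINES ==
[[44,1],[47,0]]
[[14,3],[20,0],[44,1],[47,0]]
[[14,3],[20,0],[23,5],[25,0],[44,1],[47,0]]
[[14,3],[20,0],[23,5],[25,0],[44,1],[46,18],[47,0]]
[[14,3],[20,0],[23,5],[25,3],[34,0],[44,1],[46,18],[47,0]]
[[14,3],[20,0],[23,5],[25,19],[30,3],[34,0],[44,1],[46,18],[47,0]]
[[8,10],[10,0],[14,3],[20,0],[23,5],[25,19],[30,3],[34,0],[44,1],[46,18],[47,0]]
[[8,10],[10,3],[23,5],[25,19],[30,3],[34,0],[44,1],[46,18],[47,0]]
[[8,10],[10,3],[23,5],[25,19],[30,3],[34,0],[35,7],[46,18],[47,0]]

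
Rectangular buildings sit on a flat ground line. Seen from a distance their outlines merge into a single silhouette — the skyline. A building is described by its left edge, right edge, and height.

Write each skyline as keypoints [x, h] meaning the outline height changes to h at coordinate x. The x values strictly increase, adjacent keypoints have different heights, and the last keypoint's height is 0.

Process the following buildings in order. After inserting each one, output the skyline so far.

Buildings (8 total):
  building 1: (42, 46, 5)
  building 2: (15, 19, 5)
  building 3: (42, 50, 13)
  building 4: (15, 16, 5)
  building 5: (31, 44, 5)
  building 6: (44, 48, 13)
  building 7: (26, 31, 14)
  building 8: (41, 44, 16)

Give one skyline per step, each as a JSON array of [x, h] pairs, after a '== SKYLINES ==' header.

== SKYLINES ==
[[42,5],[46,0]]
[[15,5],[19,0],[42,5],[46,0]]
[[15,5],[19,0],[42,13],[50,0]]
[[15,5],[19,0],[42,13],[50,0]]
[[15,5],[19,0],[31,5],[42,13],[50,0]]
[[15,5],[19,0],[31,5],[42,13],[50,0]]
[[15,5],[19,0],[26,14],[31,5],[42,13],[50,0]]
[[15,5],[19,0],[26,14],[31,5],[41,16],[44,13],[50,0]]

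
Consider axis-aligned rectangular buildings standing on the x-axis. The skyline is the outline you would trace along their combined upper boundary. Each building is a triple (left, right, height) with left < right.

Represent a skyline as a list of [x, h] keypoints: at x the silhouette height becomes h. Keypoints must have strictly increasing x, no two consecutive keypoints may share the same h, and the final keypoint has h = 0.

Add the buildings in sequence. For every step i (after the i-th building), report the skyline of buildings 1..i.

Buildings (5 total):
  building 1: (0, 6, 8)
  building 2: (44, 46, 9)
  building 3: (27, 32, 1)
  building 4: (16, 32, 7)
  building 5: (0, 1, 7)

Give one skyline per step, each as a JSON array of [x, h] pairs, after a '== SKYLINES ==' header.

== SKYLINES ==
[[0,8],[6,0]]
[[0,8],[6,0],[44,9],[46,0]]
[[0,8],[6,0],[27,1],[32,0],[44,9],[46,0]]
[[0,8],[6,0],[16,7],[32,0],[44,9],[46,0]]
[[0,8],[6,0],[16,7],[32,0],[44,9],[46,0]]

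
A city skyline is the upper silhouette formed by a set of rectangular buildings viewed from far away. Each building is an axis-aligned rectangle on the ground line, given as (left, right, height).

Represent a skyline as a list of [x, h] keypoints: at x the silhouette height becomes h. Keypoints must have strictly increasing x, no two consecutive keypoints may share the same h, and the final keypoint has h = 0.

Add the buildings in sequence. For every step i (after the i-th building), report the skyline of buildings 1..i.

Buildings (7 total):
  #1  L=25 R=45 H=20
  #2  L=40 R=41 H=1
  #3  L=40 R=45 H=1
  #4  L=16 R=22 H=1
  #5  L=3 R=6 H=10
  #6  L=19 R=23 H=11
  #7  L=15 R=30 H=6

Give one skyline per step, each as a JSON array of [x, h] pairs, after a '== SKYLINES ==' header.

== SKYLINES ==
[[25,20],[45,0]]
[[25,20],[45,0]]
[[25,20],[45,0]]
[[16,1],[22,0],[25,20],[45,0]]
[[3,10],[6,0],[16,1],[22,0],[25,20],[45,0]]
[[3,10],[6,0],[16,1],[19,11],[23,0],[25,20],[45,0]]
[[3,10],[6,0],[15,6],[19,11],[23,6],[25,20],[45,0]]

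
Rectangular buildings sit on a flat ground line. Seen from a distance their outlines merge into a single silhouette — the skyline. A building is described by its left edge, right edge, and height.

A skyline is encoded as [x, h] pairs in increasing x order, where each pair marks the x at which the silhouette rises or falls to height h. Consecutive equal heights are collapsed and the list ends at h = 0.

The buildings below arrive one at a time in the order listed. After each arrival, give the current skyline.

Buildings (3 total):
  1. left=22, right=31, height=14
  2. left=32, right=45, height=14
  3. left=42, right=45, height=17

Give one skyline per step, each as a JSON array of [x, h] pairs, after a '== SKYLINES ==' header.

== SKYLINES ==
[[22,14],[31,0]]
[[22,14],[31,0],[32,14],[45,0]]
[[22,14],[31,0],[32,14],[42,17],[45,0]]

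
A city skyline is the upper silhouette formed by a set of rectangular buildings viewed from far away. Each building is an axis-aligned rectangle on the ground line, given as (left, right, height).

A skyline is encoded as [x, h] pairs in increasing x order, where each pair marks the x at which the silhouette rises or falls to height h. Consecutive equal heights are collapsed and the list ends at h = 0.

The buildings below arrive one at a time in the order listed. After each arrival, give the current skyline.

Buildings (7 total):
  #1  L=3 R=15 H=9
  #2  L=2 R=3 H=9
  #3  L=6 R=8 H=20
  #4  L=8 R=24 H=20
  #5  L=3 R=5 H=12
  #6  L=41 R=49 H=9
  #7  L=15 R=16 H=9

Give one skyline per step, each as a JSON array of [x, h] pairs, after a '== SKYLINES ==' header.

== SKYLINES ==
[[3,9],[15,0]]
[[2,9],[15,0]]
[[2,9],[6,20],[8,9],[15,0]]
[[2,9],[6,20],[24,0]]
[[2,9],[3,12],[5,9],[6,20],[24,0]]
[[2,9],[3,12],[5,9],[6,20],[24,0],[41,9],[49,0]]
[[2,9],[3,12],[5,9],[6,20],[24,0],[41,9],[49,0]]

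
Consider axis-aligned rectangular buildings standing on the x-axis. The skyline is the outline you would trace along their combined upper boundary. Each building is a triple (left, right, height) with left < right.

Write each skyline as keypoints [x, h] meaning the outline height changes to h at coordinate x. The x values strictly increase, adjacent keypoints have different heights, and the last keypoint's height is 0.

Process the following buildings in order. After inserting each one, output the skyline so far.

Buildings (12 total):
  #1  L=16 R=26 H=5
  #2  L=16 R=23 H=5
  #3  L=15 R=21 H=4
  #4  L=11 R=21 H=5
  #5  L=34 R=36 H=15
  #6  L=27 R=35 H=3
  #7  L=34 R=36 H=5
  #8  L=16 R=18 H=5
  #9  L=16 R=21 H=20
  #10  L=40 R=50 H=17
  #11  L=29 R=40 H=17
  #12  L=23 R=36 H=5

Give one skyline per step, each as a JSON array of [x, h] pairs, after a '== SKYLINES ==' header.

== SKYLINES ==
[[16,5],[26,0]]
[[16,5],[26,0]]
[[15,4],[16,5],[26,0]]
[[11,5],[26,0]]
[[11,5],[26,0],[34,15],[36,0]]
[[11,5],[26,0],[27,3],[34,15],[36,0]]
[[11,5],[26,0],[27,3],[34,15],[36,0]]
[[11,5],[26,0],[27,3],[34,15],[36,0]]
[[11,5],[16,20],[21,5],[26,0],[27,3],[34,15],[36,0]]
[[11,5],[16,20],[21,5],[26,0],[27,3],[34,15],[36,0],[40,17],[50,0]]
[[11,5],[16,20],[21,5],[26,0],[27,3],[29,17],[50,0]]
[[11,5],[16,20],[21,5],[29,17],[50,0]]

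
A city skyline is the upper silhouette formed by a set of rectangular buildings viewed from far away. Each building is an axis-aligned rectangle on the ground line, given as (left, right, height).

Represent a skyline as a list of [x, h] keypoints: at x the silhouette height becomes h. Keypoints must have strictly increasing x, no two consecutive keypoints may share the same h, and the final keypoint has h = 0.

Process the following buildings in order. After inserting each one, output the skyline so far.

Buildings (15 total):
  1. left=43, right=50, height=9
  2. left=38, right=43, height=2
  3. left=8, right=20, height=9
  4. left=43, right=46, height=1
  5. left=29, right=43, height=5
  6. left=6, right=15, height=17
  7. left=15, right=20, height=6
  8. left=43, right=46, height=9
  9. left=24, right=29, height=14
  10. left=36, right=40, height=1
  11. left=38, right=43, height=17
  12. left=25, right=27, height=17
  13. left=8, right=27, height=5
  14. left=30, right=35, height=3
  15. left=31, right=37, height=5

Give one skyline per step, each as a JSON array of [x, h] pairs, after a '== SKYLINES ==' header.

== SKYLINES ==
[[43,9],[50,0]]
[[38,2],[43,9],[50,0]]
[[8,9],[20,0],[38,2],[43,9],[50,0]]
[[8,9],[20,0],[38,2],[43,9],[50,0]]
[[8,9],[20,0],[29,5],[43,9],[50,0]]
[[6,17],[15,9],[20,0],[29,5],[43,9],[50,0]]
[[6,17],[15,9],[20,0],[29,5],[43,9],[50,0]]
[[6,17],[15,9],[20,0],[29,5],[43,9],[50,0]]
[[6,17],[15,9],[20,0],[24,14],[29,5],[43,9],[50,0]]
[[6,17],[15,9],[20,0],[24,14],[29,5],[43,9],[50,0]]
[[6,17],[15,9],[20,0],[24,14],[29,5],[38,17],[43,9],[50,0]]
[[6,17],[15,9],[20,0],[24,14],[25,17],[27,14],[29,5],[38,17],[43,9],[50,0]]
[[6,17],[15,9],[20,5],[24,14],[25,17],[27,14],[29,5],[38,17],[43,9],[50,0]]
[[6,17],[15,9],[20,5],[24,14],[25,17],[27,14],[29,5],[38,17],[43,9],[50,0]]
[[6,17],[15,9],[20,5],[24,14],[25,17],[27,14],[29,5],[38,17],[43,9],[50,0]]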